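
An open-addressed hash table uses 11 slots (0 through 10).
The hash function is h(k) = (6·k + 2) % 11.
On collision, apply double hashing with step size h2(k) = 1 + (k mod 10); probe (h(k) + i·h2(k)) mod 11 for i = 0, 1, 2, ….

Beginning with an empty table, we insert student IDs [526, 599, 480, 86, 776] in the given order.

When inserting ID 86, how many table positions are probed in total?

526: h=1 → slot 1
599: h=10 → slot 10
480: h=0 → slot 0
86: h=1, h2=7, probe 1,8 → slot 8
776: h=5 → slot 5
Table: [480, 526, ., ., ., 776, ., ., 86, ., 599]

2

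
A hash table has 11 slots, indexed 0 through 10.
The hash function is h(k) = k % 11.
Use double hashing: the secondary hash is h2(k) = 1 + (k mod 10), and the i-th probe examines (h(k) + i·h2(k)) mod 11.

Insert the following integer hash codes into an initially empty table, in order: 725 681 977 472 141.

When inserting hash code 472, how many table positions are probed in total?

Insert 725: h=10, slot 10 empty → index 10.
Insert 681: h=10, h2=2, slot 10 occupied → index 1.
Insert 977: h=9, slot 9 empty → index 9.
Insert 472: h=10, h2=3, slot 10 occupied → index 2.
Insert 141: h=9, h2=2, slot 9 occupied → index 0.
Table: [141, 681, 472, ., ., ., ., ., ., 977, 725]

2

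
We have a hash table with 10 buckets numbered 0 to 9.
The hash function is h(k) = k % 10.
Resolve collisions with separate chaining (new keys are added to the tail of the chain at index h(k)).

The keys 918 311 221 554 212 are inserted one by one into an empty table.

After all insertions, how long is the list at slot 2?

918 -> bucket 8
311 -> bucket 1
221 -> bucket 1 (collision)
554 -> bucket 4
212 -> bucket 2
Final buckets:
0: _
1: 311 -> 221
2: 212
3: _
4: 554
5: _
6: _
7: _
8: 918
9: _

1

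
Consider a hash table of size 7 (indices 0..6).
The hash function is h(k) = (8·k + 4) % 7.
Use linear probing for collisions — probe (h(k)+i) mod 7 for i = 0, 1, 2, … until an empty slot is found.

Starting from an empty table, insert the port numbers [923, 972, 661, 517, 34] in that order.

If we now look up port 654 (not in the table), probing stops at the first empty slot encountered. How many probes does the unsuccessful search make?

2

Insert 923: h=3, slot 3 empty -> index 3.
Insert 972: h=3, slot 3 occupied -> index 4.
Insert 661: h=0, slot 0 empty -> index 0.
Insert 517: h=3, slots 3,4 occupied -> index 5.
Insert 34: h=3, slots 3,4,5 occupied -> index 6.
Table: [661, -, -, 923, 972, 517, 34]
Lookup 654: h=0, probe 0,1 → slot 1 empty, not found.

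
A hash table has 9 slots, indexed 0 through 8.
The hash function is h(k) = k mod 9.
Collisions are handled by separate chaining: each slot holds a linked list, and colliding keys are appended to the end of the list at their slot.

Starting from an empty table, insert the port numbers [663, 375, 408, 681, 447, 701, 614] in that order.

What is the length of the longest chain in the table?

4

Insert 663: h=6, bucket 6 empty → new chain.
Insert 375: h=6, bucket 6 nonempty → append to chain.
Insert 408: h=3, bucket 3 empty → new chain.
Insert 681: h=6, bucket 6 nonempty → append to chain.
Insert 447: h=6, bucket 6 nonempty → append to chain.
Insert 701: h=8, bucket 8 empty → new chain.
Insert 614: h=2, bucket 2 empty → new chain.
Final buckets:
0: _
1: _
2: 614
3: 408
4: _
5: _
6: 663 -> 375 -> 681 -> 447
7: _
8: 701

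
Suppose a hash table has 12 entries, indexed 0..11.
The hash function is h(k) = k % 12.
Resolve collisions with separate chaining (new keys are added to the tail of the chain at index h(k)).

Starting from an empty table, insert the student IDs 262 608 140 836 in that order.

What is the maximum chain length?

3

Insert 262: h=10, bucket 10 empty -> new chain.
Insert 608: h=8, bucket 8 empty -> new chain.
Insert 140: h=8, bucket 8 nonempty -> append to chain.
Insert 836: h=8, bucket 8 nonempty -> append to chain.
Final buckets:
0: .
1: .
2: .
3: .
4: .
5: .
6: .
7: .
8: 608 -> 140 -> 836
9: .
10: 262
11: .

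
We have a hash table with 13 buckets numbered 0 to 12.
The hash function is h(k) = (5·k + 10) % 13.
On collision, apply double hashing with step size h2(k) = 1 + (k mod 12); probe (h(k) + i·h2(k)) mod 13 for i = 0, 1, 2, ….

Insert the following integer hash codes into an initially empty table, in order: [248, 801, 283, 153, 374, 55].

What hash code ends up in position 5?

Insert 248: h=2, slot 2 empty → index 2.
Insert 801: h=11, slot 11 empty → index 11.
Insert 283: h=8, slot 8 empty → index 8.
Insert 153: h=8, h2=10, slot 8 occupied → index 5.
Insert 374: h=8, h2=3, slots 8,11 occupied → index 1.
Insert 55: h=12, slot 12 empty → index 12.
Table: [., 374, 248, ., ., 153, ., ., 283, ., ., 801, 55]

153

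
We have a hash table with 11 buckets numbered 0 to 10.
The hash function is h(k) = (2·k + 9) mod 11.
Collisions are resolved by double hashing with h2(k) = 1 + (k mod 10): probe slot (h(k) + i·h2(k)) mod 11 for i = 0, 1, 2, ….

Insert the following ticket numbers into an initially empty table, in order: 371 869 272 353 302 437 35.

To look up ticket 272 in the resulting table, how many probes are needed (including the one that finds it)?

2

371: h=3 -> slot 3
869: h=9 -> slot 9
272: h=3, h2=3, probe 3,6 -> slot 6
353: h=0 -> slot 0
302: h=8 -> slot 8
437: h=3, h2=8, probe 3,0,8,5 -> slot 5
35: h=2 -> slot 2
Table: [353, —, 35, 371, —, 437, 272, —, 302, 869, —]
Lookup 272: h=3, h2=3, probe 3,6 → found at 6.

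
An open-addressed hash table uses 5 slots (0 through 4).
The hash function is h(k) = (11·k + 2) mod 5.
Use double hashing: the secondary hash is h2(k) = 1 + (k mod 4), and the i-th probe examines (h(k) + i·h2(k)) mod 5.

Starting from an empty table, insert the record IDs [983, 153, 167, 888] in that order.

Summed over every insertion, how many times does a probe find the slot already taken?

983: h=0 → slot 0
153: h=0, h2=2, probe 0,2 → slot 2
167: h=4 → slot 4
888: h=0, h2=1, probe 0,1 → slot 1
Table: [983, 888, 153, -, 167]

2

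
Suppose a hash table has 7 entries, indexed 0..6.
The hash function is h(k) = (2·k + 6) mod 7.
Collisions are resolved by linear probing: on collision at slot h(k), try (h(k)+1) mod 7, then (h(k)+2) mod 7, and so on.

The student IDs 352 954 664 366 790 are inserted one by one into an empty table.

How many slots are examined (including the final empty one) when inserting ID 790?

4

352: h=3 => slot 3
954: h=3, probe 3,4 => slot 4
664: h=4, probe 4,5 => slot 5
366: h=3, probe 3,4,5,6 => slot 6
790: h=4, probe 4,5,6,0 => slot 0
Table: [790, -, -, 352, 954, 664, 366]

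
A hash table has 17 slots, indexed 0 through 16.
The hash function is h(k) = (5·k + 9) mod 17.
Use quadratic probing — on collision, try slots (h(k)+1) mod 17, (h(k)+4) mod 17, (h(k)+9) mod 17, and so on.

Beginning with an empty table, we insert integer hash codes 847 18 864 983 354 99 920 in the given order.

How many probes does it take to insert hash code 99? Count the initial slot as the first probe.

5

847 hashes to 11; slot 11 is free => place at 11.
18 hashes to 14; slot 14 is free => place at 14.
864 hashes to 11; 11 taken => place at 12.
983 hashes to 11; 11,12 taken => place at 15.
354 hashes to 11; 11,12,15 taken => place at 3.
99 hashes to 11; 11,12,15,3 taken => place at 10.
920 hashes to 2; slot 2 is free => place at 2.
Table: [-, -, 920, 354, -, -, -, -, -, -, 99, 847, 864, -, 18, 983, -]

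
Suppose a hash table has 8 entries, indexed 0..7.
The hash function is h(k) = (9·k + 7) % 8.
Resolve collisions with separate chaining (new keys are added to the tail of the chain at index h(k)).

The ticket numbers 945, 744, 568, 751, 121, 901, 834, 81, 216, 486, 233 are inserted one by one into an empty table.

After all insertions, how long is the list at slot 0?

4

945 → bucket 0
744 → bucket 7
568 → bucket 7 (collision)
751 → bucket 6
121 → bucket 0 (collision)
901 → bucket 4
834 → bucket 1
81 → bucket 0 (collision)
216 → bucket 7 (collision)
486 → bucket 5
233 → bucket 0 (collision)
Final buckets:
0: 945 -> 121 -> 81 -> 233
1: 834
2: —
3: —
4: 901
5: 486
6: 751
7: 744 -> 568 -> 216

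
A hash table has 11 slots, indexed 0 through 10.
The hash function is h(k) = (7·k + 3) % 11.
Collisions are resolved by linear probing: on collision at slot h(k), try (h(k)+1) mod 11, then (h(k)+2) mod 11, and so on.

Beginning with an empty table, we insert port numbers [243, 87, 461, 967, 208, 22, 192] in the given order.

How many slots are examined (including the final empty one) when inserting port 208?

243 hashes to 10; slot 10 is free => place at 10.
87 hashes to 7; slot 7 is free => place at 7.
461 hashes to 7; 7 taken => place at 8.
967 hashes to 7; 7,8 taken => place at 9.
208 hashes to 7; 7,8,9,10 taken => place at 0.
22 hashes to 3; slot 3 is free => place at 3.
192 hashes to 5; slot 5 is free => place at 5.
Table: [208, ., ., 22, ., 192, ., 87, 461, 967, 243]

5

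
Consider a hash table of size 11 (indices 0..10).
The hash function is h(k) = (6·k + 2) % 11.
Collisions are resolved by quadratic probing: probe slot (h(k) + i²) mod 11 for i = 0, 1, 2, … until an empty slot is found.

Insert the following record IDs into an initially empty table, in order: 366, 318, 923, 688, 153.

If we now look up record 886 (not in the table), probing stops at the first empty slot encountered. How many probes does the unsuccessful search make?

2

Insert 366: h=9, slot 9 empty -> index 9.
Insert 318: h=7, slot 7 empty -> index 7.
Insert 923: h=7, slot 7 occupied -> index 8.
Insert 688: h=5, slot 5 empty -> index 5.
Insert 153: h=7, slots 7,8 occupied -> index 0.
Table: [153, -, -, -, -, 688, -, 318, 923, 366, -]
Lookup 886: h=5, probe 5,6 → slot 6 empty, not found.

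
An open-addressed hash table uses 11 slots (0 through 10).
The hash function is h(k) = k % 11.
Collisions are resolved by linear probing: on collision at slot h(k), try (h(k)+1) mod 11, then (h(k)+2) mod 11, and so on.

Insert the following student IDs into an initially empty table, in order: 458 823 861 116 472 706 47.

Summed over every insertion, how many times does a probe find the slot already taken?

458 hashes to 7; slot 7 is free → place at 7.
823 hashes to 9; slot 9 is free → place at 9.
861 hashes to 3; slot 3 is free → place at 3.
116 hashes to 6; slot 6 is free → place at 6.
472 hashes to 10; slot 10 is free → place at 10.
706 hashes to 2; slot 2 is free → place at 2.
47 hashes to 3; 3 taken → place at 4.
Table: [., ., 706, 861, 47, ., 116, 458, ., 823, 472]

1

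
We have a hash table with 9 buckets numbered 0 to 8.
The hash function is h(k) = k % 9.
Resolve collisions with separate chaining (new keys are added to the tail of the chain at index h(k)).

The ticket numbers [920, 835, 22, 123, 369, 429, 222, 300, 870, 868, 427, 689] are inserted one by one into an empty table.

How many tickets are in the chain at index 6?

Insert 920: h=2, bucket 2 empty -> new chain.
Insert 835: h=7, bucket 7 empty -> new chain.
Insert 22: h=4, bucket 4 empty -> new chain.
Insert 123: h=6, bucket 6 empty -> new chain.
Insert 369: h=0, bucket 0 empty -> new chain.
Insert 429: h=6, bucket 6 nonempty -> append to chain.
Insert 222: h=6, bucket 6 nonempty -> append to chain.
Insert 300: h=3, bucket 3 empty -> new chain.
Insert 870: h=6, bucket 6 nonempty -> append to chain.
Insert 868: h=4, bucket 4 nonempty -> append to chain.
Insert 427: h=4, bucket 4 nonempty -> append to chain.
Insert 689: h=5, bucket 5 empty -> new chain.
Final buckets:
0: 369
1: _
2: 920
3: 300
4: 22 -> 868 -> 427
5: 689
6: 123 -> 429 -> 222 -> 870
7: 835
8: _

4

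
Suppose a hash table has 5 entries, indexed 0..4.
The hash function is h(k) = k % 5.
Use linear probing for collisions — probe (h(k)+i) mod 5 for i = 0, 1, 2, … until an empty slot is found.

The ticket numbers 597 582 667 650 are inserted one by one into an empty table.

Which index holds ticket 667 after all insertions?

4

597 hashes to 2; slot 2 is free -> place at 2.
582 hashes to 2; 2 taken -> place at 3.
667 hashes to 2; 2,3 taken -> place at 4.
650 hashes to 0; slot 0 is free -> place at 0.
Table: [650, ., 597, 582, 667]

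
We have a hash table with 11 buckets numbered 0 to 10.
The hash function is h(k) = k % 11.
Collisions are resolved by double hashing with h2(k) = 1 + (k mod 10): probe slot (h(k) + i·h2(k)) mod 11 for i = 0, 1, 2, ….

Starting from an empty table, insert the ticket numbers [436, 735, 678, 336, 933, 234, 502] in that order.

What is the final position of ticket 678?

Insert 436: h=7, slot 7 empty → index 7.
Insert 735: h=9, slot 9 empty → index 9.
Insert 678: h=7, h2=9, slot 7 occupied → index 5.
Insert 336: h=6, slot 6 empty → index 6.
Insert 933: h=9, h2=4, slot 9 occupied → index 2.
Insert 234: h=3, slot 3 empty → index 3.
Insert 502: h=7, h2=3, slot 7 occupied → index 10.
Table: [-, -, 933, 234, -, 678, 336, 436, -, 735, 502]

5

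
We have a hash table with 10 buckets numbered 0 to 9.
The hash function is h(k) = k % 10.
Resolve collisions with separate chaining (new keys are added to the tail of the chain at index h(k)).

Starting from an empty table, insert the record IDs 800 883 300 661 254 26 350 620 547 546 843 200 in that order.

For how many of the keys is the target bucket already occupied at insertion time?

Insert 800: h=0, bucket 0 empty → new chain.
Insert 883: h=3, bucket 3 empty → new chain.
Insert 300: h=0, bucket 0 nonempty → append to chain.
Insert 661: h=1, bucket 1 empty → new chain.
Insert 254: h=4, bucket 4 empty → new chain.
Insert 26: h=6, bucket 6 empty → new chain.
Insert 350: h=0, bucket 0 nonempty → append to chain.
Insert 620: h=0, bucket 0 nonempty → append to chain.
Insert 547: h=7, bucket 7 empty → new chain.
Insert 546: h=6, bucket 6 nonempty → append to chain.
Insert 843: h=3, bucket 3 nonempty → append to chain.
Insert 200: h=0, bucket 0 nonempty → append to chain.
Final buckets:
0: 800 -> 300 -> 350 -> 620 -> 200
1: 661
2: ∅
3: 883 -> 843
4: 254
5: ∅
6: 26 -> 546
7: 547
8: ∅
9: ∅

6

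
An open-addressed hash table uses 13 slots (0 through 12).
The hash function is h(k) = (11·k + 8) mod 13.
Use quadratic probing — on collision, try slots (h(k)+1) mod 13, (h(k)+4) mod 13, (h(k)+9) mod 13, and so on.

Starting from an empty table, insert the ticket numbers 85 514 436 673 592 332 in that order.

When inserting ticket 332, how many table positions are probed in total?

5

85 hashes to 7; slot 7 is free → place at 7.
514 hashes to 7; 7 taken → place at 8.
436 hashes to 7; 7,8 taken → place at 11.
673 hashes to 1; slot 1 is free → place at 1.
592 hashes to 7; 7,8,11 taken → place at 3.
332 hashes to 7; 7,8,11,3 taken → place at 10.
Table: [∅, 673, ∅, 592, ∅, ∅, ∅, 85, 514, ∅, 332, 436, ∅]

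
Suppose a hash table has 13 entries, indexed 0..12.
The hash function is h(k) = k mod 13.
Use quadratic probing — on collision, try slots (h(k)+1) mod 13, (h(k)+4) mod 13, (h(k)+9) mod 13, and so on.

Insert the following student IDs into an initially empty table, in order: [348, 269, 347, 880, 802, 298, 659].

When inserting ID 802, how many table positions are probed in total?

348: h=10 → slot 10
269: h=9 → slot 9
347: h=9, probe 9,10,0 → slot 0
880: h=9, probe 9,10,0,5 → slot 5
802: h=9, probe 9,10,0,5,12 → slot 12
298: h=12, probe 12,0,3 → slot 3
659: h=9, probe 9,10,0,5,12,8 → slot 8
Table: [347, ∅, ∅, 298, ∅, 880, ∅, ∅, 659, 269, 348, ∅, 802]

5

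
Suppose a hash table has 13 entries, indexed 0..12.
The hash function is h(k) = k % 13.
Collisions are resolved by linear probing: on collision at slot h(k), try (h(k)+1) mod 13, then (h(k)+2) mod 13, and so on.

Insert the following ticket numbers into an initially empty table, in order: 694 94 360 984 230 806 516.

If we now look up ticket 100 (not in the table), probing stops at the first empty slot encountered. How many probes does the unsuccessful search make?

694: h=5 => slot 5
94: h=3 => slot 3
360: h=9 => slot 9
984: h=9, probe 9,10 => slot 10
230: h=9, probe 9,10,11 => slot 11
806: h=0 => slot 0
516: h=9, probe 9,10,11,12 => slot 12
Table: [806, -, -, 94, -, 694, -, -, -, 360, 984, 230, 516]
Lookup 100: h=9, probe 9,10,11,12,0,1 → slot 1 empty, not found.

6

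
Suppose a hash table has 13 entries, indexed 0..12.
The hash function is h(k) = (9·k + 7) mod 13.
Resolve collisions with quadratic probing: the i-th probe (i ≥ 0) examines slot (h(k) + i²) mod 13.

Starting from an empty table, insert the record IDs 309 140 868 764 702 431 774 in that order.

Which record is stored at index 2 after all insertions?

Insert 309: h=6, slot 6 empty -> index 6.
Insert 140: h=6, slot 6 occupied -> index 7.
Insert 868: h=6, slots 6,7 occupied -> index 10.
Insert 764: h=6, slots 6,7,10 occupied -> index 2.
Insert 702: h=7, slot 7 occupied -> index 8.
Insert 431: h=12, slot 12 empty -> index 12.
Insert 774: h=5, slot 5 empty -> index 5.
Table: [∅, ∅, 764, ∅, ∅, 774, 309, 140, 702, ∅, 868, ∅, 431]

764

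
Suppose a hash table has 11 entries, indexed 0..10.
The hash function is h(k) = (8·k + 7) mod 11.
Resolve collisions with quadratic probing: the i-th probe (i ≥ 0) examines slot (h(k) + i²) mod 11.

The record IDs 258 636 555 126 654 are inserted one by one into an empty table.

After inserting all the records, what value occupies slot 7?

126

258: h=3 -> slot 3
636: h=2 -> slot 2
555: h=3, probe 3,4 -> slot 4
126: h=3, probe 3,4,7 -> slot 7
654: h=3, probe 3,4,7,1 -> slot 1
Table: [—, 654, 636, 258, 555, —, —, 126, —, —, —]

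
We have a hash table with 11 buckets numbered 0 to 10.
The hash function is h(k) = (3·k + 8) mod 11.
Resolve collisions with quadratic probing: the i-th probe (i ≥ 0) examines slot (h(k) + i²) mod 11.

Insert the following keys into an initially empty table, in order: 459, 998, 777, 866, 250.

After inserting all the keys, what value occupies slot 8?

250

459 hashes to 10; slot 10 is free => place at 10.
998 hashes to 10; 10 taken => place at 0.
777 hashes to 7; slot 7 is free => place at 7.
866 hashes to 10; 10,0 taken => place at 3.
250 hashes to 10; 10,0,3 taken => place at 8.
Table: [998, _, _, 866, _, _, _, 777, 250, _, 459]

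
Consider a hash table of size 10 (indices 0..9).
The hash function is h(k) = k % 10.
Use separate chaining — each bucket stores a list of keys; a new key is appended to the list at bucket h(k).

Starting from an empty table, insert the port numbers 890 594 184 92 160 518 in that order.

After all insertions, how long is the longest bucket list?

2

Insert 890: h=0, bucket 0 empty -> new chain.
Insert 594: h=4, bucket 4 empty -> new chain.
Insert 184: h=4, bucket 4 nonempty -> append to chain.
Insert 92: h=2, bucket 2 empty -> new chain.
Insert 160: h=0, bucket 0 nonempty -> append to chain.
Insert 518: h=8, bucket 8 empty -> new chain.
Final buckets:
0: 890 -> 160
1: .
2: 92
3: .
4: 594 -> 184
5: .
6: .
7: .
8: 518
9: .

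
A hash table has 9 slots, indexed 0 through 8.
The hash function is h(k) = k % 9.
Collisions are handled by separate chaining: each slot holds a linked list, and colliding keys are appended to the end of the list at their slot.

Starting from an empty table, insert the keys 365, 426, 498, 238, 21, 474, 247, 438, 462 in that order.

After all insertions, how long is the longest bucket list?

365 -> bucket 5
426 -> bucket 3
498 -> bucket 3 (collision)
238 -> bucket 4
21 -> bucket 3 (collision)
474 -> bucket 6
247 -> bucket 4 (collision)
438 -> bucket 6 (collision)
462 -> bucket 3 (collision)
Final buckets:
0: ∅
1: ∅
2: ∅
3: 426 -> 498 -> 21 -> 462
4: 238 -> 247
5: 365
6: 474 -> 438
7: ∅
8: ∅

4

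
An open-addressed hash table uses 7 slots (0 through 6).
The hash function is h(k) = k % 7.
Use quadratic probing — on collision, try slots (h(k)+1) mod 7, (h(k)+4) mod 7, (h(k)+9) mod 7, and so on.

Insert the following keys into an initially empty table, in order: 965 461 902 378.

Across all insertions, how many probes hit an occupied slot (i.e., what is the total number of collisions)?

965: h=6 → slot 6
461: h=6, probe 6,0 → slot 0
902: h=6, probe 6,0,3 → slot 3
378: h=0, probe 0,1 → slot 1
Table: [461, 378, -, 902, -, -, 965]

4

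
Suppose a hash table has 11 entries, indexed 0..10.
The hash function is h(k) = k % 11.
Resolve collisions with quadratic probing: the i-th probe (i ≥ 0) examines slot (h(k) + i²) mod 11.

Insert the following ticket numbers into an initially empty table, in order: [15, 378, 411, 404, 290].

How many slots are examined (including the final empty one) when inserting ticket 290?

Insert 15: h=4, slot 4 empty -> index 4.
Insert 378: h=4, slot 4 occupied -> index 5.
Insert 411: h=4, slots 4,5 occupied -> index 8.
Insert 404: h=8, slot 8 occupied -> index 9.
Insert 290: h=4, slots 4,5,8 occupied -> index 2.
Table: [., ., 290, ., 15, 378, ., ., 411, 404, .]

4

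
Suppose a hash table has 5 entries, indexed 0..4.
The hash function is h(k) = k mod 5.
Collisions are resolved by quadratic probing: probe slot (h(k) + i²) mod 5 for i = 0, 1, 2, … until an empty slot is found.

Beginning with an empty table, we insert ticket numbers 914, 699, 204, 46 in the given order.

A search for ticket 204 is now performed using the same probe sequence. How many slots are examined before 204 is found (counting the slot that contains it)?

914: h=4 → slot 4
699: h=4, probe 4,0 → slot 0
204: h=4, probe 4,0,3 → slot 3
46: h=1 → slot 1
Table: [699, 46, -, 204, 914]
Lookup 204: h=4, probe 4,0,3 → found at 3.

3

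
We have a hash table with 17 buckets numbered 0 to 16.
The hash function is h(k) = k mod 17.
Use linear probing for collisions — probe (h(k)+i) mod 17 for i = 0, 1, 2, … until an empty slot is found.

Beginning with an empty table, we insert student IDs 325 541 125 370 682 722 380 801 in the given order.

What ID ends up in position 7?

325 hashes to 2; slot 2 is free -> place at 2.
541 hashes to 14; slot 14 is free -> place at 14.
125 hashes to 6; slot 6 is free -> place at 6.
370 hashes to 13; slot 13 is free -> place at 13.
682 hashes to 2; 2 taken -> place at 3.
722 hashes to 8; slot 8 is free -> place at 8.
380 hashes to 6; 6 taken -> place at 7.
801 hashes to 2; 2,3 taken -> place at 4.
Table: [∅, ∅, 325, 682, 801, ∅, 125, 380, 722, ∅, ∅, ∅, ∅, 370, 541, ∅, ∅]

380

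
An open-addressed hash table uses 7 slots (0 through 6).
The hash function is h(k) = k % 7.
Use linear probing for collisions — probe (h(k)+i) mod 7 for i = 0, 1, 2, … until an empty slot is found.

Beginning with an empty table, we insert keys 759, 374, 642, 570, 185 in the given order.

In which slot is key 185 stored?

0

759: h=3 => slot 3
374: h=3, probe 3,4 => slot 4
642: h=5 => slot 5
570: h=3, probe 3,4,5,6 => slot 6
185: h=3, probe 3,4,5,6,0 => slot 0
Table: [185, -, -, 759, 374, 642, 570]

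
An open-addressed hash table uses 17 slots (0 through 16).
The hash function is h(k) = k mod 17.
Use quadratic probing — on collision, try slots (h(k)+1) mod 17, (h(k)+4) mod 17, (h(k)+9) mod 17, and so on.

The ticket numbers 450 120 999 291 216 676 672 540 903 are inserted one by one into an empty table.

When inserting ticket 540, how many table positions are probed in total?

3

450: h=8 -> slot 8
120: h=1 -> slot 1
999: h=13 -> slot 13
291: h=2 -> slot 2
216: h=12 -> slot 12
676: h=13, probe 13,14 -> slot 14
672: h=9 -> slot 9
540: h=13, probe 13,14,0 -> slot 0
903: h=2, probe 2,3 -> slot 3
Table: [540, 120, 291, 903, ∅, ∅, ∅, ∅, 450, 672, ∅, ∅, 216, 999, 676, ∅, ∅]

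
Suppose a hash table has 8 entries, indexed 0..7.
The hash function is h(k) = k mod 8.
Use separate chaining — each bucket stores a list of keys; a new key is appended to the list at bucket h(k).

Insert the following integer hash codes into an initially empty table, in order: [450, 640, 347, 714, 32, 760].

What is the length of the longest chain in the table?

450 -> bucket 2
640 -> bucket 0
347 -> bucket 3
714 -> bucket 2 (collision)
32 -> bucket 0 (collision)
760 -> bucket 0 (collision)
Final buckets:
0: 640 -> 32 -> 760
1: -
2: 450 -> 714
3: 347
4: -
5: -
6: -
7: -

3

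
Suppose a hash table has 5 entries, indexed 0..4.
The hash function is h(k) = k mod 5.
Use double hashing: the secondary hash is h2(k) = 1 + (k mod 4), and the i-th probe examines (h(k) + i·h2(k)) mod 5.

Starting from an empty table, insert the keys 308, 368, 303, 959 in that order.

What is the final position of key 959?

Insert 308: h=3, slot 3 empty → index 3.
Insert 368: h=3, h2=1, slot 3 occupied → index 4.
Insert 303: h=3, h2=4, slot 3 occupied → index 2.
Insert 959: h=4, h2=4, slots 4,3,2 occupied → index 1.
Table: [_, 959, 303, 308, 368]

1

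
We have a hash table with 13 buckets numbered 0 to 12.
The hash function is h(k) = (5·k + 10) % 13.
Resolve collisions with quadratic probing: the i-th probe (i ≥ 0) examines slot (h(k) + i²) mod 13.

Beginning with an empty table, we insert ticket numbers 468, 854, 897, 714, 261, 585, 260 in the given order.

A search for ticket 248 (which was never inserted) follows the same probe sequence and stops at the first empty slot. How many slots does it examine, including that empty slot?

7

468 hashes to 10; slot 10 is free -> place at 10.
854 hashes to 3; slot 3 is free -> place at 3.
897 hashes to 10; 10 taken -> place at 11.
714 hashes to 5; slot 5 is free -> place at 5.
261 hashes to 2; slot 2 is free -> place at 2.
585 hashes to 10; 10,11 taken -> place at 1.
260 hashes to 10; 10,11,1 taken -> place at 6.
Table: [-, 585, 261, 854, -, 714, 260, -, -, -, 468, 897, -]
Lookup 248: h=2, probe 2,3,6,11,5,1,12 → slot 12 empty, not found.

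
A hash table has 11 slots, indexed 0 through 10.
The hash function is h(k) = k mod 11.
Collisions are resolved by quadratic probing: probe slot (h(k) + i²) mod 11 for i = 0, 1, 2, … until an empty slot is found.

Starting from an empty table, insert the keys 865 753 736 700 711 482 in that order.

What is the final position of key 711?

Insert 865: h=7, slot 7 empty -> index 7.
Insert 753: h=5, slot 5 empty -> index 5.
Insert 736: h=10, slot 10 empty -> index 10.
Insert 700: h=7, slot 7 occupied -> index 8.
Insert 711: h=7, slots 7,8 occupied -> index 0.
Insert 482: h=9, slot 9 empty -> index 9.
Table: [711, —, —, —, —, 753, —, 865, 700, 482, 736]

0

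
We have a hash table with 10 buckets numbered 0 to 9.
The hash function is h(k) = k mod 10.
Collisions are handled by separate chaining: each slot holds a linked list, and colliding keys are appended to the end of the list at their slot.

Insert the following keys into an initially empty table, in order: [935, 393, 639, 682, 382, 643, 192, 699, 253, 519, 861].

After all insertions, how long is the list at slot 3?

3

Insert 935: h=5, bucket 5 empty → new chain.
Insert 393: h=3, bucket 3 empty → new chain.
Insert 639: h=9, bucket 9 empty → new chain.
Insert 682: h=2, bucket 2 empty → new chain.
Insert 382: h=2, bucket 2 nonempty → append to chain.
Insert 643: h=3, bucket 3 nonempty → append to chain.
Insert 192: h=2, bucket 2 nonempty → append to chain.
Insert 699: h=9, bucket 9 nonempty → append to chain.
Insert 253: h=3, bucket 3 nonempty → append to chain.
Insert 519: h=9, bucket 9 nonempty → append to chain.
Insert 861: h=1, bucket 1 empty → new chain.
Final buckets:
0: —
1: 861
2: 682 -> 382 -> 192
3: 393 -> 643 -> 253
4: —
5: 935
6: —
7: —
8: —
9: 639 -> 699 -> 519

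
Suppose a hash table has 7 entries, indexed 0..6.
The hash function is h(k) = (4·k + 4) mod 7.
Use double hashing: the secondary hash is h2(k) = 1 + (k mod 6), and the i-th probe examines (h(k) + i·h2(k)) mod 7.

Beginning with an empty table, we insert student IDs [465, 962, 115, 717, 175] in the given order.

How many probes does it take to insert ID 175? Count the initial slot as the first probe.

3

Insert 465: h=2, slot 2 empty → index 2.
Insert 962: h=2, h2=3, slot 2 occupied → index 5.
Insert 115: h=2, h2=2, slot 2 occupied → index 4.
Insert 717: h=2, h2=4, slot 2 occupied → index 6.
Insert 175: h=4, h2=2, slots 4,6 occupied → index 1.
Table: [—, 175, 465, —, 115, 962, 717]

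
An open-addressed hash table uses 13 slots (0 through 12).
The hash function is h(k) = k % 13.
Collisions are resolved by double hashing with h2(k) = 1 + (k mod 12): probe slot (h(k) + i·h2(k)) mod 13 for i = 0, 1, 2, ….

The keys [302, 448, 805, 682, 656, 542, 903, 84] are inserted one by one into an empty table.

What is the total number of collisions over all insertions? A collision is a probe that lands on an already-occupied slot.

Insert 302: h=3, slot 3 empty => index 3.
Insert 448: h=6, slot 6 empty => index 6.
Insert 805: h=12, slot 12 empty => index 12.
Insert 682: h=6, h2=11, slot 6 occupied => index 4.
Insert 656: h=6, h2=9, slot 6 occupied => index 2.
Insert 542: h=9, slot 9 empty => index 9.
Insert 903: h=6, h2=4, slot 6 occupied => index 10.
Insert 84: h=6, h2=1, slot 6 occupied => index 7.
Table: [-, -, 656, 302, 682, -, 448, 84, -, 542, 903, -, 805]

4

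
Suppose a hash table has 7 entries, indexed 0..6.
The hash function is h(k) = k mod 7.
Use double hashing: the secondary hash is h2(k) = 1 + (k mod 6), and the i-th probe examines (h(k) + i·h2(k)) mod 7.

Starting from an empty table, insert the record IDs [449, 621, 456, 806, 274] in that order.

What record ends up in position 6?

449 hashes to 1; slot 1 is free => place at 1.
621 hashes to 5; slot 5 is free => place at 5.
456 hashes to 1, h2=1; 1 taken => place at 2.
806 hashes to 1, h2=3; 1 taken => place at 4.
274 hashes to 1, h2=5; 1 taken => place at 6.
Table: [-, 449, 456, -, 806, 621, 274]

274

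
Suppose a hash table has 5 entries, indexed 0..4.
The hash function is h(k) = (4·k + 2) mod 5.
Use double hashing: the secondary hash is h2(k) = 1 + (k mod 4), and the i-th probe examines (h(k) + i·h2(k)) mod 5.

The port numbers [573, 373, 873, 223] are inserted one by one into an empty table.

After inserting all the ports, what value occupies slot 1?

573: h=4 -> slot 4
373: h=4, h2=2, probe 4,1 -> slot 1
873: h=4, h2=2, probe 4,1,3 -> slot 3
223: h=4, h2=4, probe 4,3,2 -> slot 2
Table: [—, 373, 223, 873, 573]

373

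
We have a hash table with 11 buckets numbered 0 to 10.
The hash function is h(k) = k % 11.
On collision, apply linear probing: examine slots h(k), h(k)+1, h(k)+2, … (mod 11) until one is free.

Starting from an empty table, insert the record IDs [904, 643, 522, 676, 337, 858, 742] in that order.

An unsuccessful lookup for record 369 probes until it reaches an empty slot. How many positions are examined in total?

904: h=2 → slot 2
643: h=5 → slot 5
522: h=5, probe 5,6 → slot 6
676: h=5, probe 5,6,7 → slot 7
337: h=7, probe 7,8 → slot 8
858: h=0 → slot 0
742: h=5, probe 5,6,7,8,9 → slot 9
Table: [858, -, 904, -, -, 643, 522, 676, 337, 742, -]
Lookup 369: h=6, probe 6,7,8,9,10 → slot 10 empty, not found.

5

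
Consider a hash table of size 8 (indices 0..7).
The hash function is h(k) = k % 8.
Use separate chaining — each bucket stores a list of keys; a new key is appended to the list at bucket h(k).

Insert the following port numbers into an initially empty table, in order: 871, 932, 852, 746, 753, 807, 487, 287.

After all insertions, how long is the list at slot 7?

4

Insert 871: h=7, bucket 7 empty -> new chain.
Insert 932: h=4, bucket 4 empty -> new chain.
Insert 852: h=4, bucket 4 nonempty -> append to chain.
Insert 746: h=2, bucket 2 empty -> new chain.
Insert 753: h=1, bucket 1 empty -> new chain.
Insert 807: h=7, bucket 7 nonempty -> append to chain.
Insert 487: h=7, bucket 7 nonempty -> append to chain.
Insert 287: h=7, bucket 7 nonempty -> append to chain.
Final buckets:
0: —
1: 753
2: 746
3: —
4: 932 -> 852
5: —
6: —
7: 871 -> 807 -> 487 -> 287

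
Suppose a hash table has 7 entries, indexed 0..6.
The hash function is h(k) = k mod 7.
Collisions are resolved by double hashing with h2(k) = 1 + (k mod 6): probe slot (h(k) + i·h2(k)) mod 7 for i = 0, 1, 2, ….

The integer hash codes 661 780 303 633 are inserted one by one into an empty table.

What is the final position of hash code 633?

0

Insert 661: h=3, slot 3 empty -> index 3.
Insert 780: h=3, h2=1, slot 3 occupied -> index 4.
Insert 303: h=2, slot 2 empty -> index 2.
Insert 633: h=3, h2=4, slot 3 occupied -> index 0.
Table: [633, —, 303, 661, 780, —, —]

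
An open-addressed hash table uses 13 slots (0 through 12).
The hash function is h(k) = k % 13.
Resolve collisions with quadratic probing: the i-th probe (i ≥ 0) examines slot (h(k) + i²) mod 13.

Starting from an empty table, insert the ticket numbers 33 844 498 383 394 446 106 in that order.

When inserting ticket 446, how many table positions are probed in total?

33: h=7 => slot 7
844: h=12 => slot 12
498: h=4 => slot 4
383: h=6 => slot 6
394: h=4, probe 4,5 => slot 5
446: h=4, probe 4,5,8 => slot 8
106: h=2 => slot 2
Table: [-, -, 106, -, 498, 394, 383, 33, 446, -, -, -, 844]

3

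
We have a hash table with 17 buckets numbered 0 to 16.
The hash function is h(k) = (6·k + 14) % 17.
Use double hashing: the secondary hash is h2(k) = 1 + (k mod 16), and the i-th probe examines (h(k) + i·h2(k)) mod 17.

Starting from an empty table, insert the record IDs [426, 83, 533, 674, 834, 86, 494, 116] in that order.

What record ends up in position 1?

494

426: h=3 → slot 3
83: h=2 → slot 2
533: h=16 → slot 16
674: h=12 → slot 12
834: h=3, h2=3, probe 3,6 → slot 6
86: h=3, h2=7, probe 3,10 → slot 10
494: h=3, h2=15, probe 3,1 → slot 1
116: h=13 → slot 13
Table: [—, 494, 83, 426, —, —, 834, —, —, —, 86, —, 674, 116, —, —, 533]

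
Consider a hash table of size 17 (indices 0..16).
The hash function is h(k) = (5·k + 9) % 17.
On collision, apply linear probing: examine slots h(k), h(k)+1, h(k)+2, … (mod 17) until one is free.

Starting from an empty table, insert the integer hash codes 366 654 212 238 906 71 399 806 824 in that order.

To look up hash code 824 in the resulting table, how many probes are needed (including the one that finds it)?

Insert 366: h=3, slot 3 empty => index 3.
Insert 654: h=15, slot 15 empty => index 15.
Insert 212: h=15, slot 15 occupied => index 16.
Insert 238: h=9, slot 9 empty => index 9.
Insert 906: h=0, slot 0 empty => index 0.
Insert 71: h=7, slot 7 empty => index 7.
Insert 399: h=15, slots 15,16,0 occupied => index 1.
Insert 806: h=10, slot 10 empty => index 10.
Insert 824: h=15, slots 15,16,0,1 occupied => index 2.
Table: [906, 399, 824, 366, ∅, ∅, ∅, 71, ∅, 238, 806, ∅, ∅, ∅, ∅, 654, 212]
Lookup 824: h=15, probe 15,16,0,1,2 → found at 2.

5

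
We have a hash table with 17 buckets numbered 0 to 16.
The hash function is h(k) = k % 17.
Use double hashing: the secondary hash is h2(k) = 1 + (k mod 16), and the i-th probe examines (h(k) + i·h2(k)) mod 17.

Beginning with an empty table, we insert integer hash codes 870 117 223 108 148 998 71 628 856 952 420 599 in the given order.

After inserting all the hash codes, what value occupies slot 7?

870 hashes to 3; slot 3 is free → place at 3.
117 hashes to 15; slot 15 is free → place at 15.
223 hashes to 2; slot 2 is free → place at 2.
108 hashes to 6; slot 6 is free → place at 6.
148 hashes to 12; slot 12 is free → place at 12.
998 hashes to 12, h2=7; 12,2 taken → place at 9.
71 hashes to 3, h2=8; 3 taken → place at 11.
628 hashes to 16; slot 16 is free → place at 16.
856 hashes to 6, h2=9; 6,15 taken → place at 7.
952 hashes to 0; slot 0 is free → place at 0.
420 hashes to 12, h2=5; 12,0 taken → place at 5.
599 hashes to 4; slot 4 is free → place at 4.
Table: [952, -, 223, 870, 599, 420, 108, 856, -, 998, -, 71, 148, -, -, 117, 628]

856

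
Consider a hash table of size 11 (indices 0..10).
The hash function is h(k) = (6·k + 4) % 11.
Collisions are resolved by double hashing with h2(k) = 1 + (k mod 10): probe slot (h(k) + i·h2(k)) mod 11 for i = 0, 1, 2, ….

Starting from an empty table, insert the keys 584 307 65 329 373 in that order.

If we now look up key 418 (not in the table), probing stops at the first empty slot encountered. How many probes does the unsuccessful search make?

3

Insert 584: h=10, slot 10 empty → index 10.
Insert 307: h=9, slot 9 empty → index 9.
Insert 65: h=9, h2=6, slot 9 occupied → index 4.
Insert 329: h=9, h2=10, slot 9 occupied → index 8.
Insert 373: h=9, h2=4, slot 9 occupied → index 2.
Table: [∅, ∅, 373, ∅, 65, ∅, ∅, ∅, 329, 307, 584]
Lookup 418: h=4, h2=9, probe 4,2,0 → slot 0 empty, not found.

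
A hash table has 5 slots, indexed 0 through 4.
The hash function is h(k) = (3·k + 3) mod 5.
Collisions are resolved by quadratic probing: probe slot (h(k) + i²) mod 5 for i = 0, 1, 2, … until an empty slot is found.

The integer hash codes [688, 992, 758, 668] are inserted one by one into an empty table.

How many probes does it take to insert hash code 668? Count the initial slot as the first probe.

Insert 688: h=2, slot 2 empty → index 2.
Insert 992: h=4, slot 4 empty → index 4.
Insert 758: h=2, slot 2 occupied → index 3.
Insert 668: h=2, slots 2,3 occupied → index 1.
Table: [—, 668, 688, 758, 992]

3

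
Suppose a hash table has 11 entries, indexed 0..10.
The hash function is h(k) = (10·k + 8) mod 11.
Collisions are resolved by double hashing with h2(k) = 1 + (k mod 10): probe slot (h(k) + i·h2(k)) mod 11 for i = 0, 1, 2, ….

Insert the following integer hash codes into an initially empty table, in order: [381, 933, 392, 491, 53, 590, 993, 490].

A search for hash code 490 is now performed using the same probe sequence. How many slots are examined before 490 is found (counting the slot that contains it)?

5

381 hashes to 1; slot 1 is free => place at 1.
933 hashes to 10; slot 10 is free => place at 10.
392 hashes to 1, h2=3; 1 taken => place at 4.
491 hashes to 1, h2=2; 1 taken => place at 3.
53 hashes to 10, h2=4; 10,3 taken => place at 7.
590 hashes to 1, h2=1; 1 taken => place at 2.
993 hashes to 5; slot 5 is free => place at 5.
490 hashes to 2, h2=1; 2,3,4,5 taken => place at 6.
Table: [_, 381, 590, 491, 392, 993, 490, 53, _, _, 933]
Lookup 490: h=2, h2=1, probe 2,3,4,5,6 → found at 6.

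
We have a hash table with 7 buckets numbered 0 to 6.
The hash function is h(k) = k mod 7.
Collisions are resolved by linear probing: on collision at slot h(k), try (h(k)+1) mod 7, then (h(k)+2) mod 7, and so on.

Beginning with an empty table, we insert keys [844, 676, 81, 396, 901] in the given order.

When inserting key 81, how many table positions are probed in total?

3

844: h=4 → slot 4
676: h=4, probe 4,5 → slot 5
81: h=4, probe 4,5,6 → slot 6
396: h=4, probe 4,5,6,0 → slot 0
901: h=5, probe 5,6,0,1 → slot 1
Table: [396, 901, _, _, 844, 676, 81]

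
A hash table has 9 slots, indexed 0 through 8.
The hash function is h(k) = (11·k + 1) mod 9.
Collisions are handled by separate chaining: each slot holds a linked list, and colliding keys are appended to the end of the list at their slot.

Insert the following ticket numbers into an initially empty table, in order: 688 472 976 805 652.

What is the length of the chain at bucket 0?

5

688 → bucket 0
472 → bucket 0 (collision)
976 → bucket 0 (collision)
805 → bucket 0 (collision)
652 → bucket 0 (collision)
Final buckets:
0: 688 -> 472 -> 976 -> 805 -> 652
1: ∅
2: ∅
3: ∅
4: ∅
5: ∅
6: ∅
7: ∅
8: ∅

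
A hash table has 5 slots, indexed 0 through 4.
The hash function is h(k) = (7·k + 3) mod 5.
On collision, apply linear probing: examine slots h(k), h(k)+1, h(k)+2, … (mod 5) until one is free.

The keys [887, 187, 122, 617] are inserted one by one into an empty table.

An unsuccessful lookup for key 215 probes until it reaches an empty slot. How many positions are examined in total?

Insert 887: h=2, slot 2 empty → index 2.
Insert 187: h=2, slot 2 occupied → index 3.
Insert 122: h=2, slots 2,3 occupied → index 4.
Insert 617: h=2, slots 2,3,4 occupied → index 0.
Table: [617, ., 887, 187, 122]
Lookup 215: h=3, probe 3,4,0,1 → slot 1 empty, not found.

4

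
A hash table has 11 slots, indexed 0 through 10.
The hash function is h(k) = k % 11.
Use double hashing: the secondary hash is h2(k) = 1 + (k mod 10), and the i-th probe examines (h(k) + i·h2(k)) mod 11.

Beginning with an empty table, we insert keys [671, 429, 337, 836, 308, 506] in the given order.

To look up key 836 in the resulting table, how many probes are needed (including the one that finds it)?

3

671: h=0 => slot 0
429: h=0, h2=10, probe 0,10 => slot 10
337: h=7 => slot 7
836: h=0, h2=7, probe 0,7,3 => slot 3
308: h=0, h2=9, probe 0,9 => slot 9
506: h=0, h2=7, probe 0,7,3,10,6 => slot 6
Table: [671, _, _, 836, _, _, 506, 337, _, 308, 429]
Lookup 836: h=0, h2=7, probe 0,7,3 → found at 3.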